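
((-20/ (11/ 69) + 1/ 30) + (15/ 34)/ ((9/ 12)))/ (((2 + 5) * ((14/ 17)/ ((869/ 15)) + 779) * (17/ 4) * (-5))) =110649454/ 102712264725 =0.00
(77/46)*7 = 539/46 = 11.72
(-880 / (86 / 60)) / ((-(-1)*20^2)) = -66 / 43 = -1.53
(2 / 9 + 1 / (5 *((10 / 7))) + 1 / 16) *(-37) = -56573 / 3600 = -15.71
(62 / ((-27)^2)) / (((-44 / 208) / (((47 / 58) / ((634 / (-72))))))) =303056 / 8190963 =0.04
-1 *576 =-576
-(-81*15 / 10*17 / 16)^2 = -17065161 / 1024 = -16665.20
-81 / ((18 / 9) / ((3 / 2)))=-243 / 4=-60.75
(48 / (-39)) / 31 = -16 / 403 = -0.04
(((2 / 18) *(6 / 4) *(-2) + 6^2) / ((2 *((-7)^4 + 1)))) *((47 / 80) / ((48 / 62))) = 155899 / 27671040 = 0.01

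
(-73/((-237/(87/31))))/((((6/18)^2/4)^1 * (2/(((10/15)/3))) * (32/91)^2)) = 17530877/626944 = 27.96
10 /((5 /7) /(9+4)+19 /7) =65 /18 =3.61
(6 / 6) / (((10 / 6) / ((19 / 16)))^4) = 10556001 / 40960000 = 0.26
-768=-768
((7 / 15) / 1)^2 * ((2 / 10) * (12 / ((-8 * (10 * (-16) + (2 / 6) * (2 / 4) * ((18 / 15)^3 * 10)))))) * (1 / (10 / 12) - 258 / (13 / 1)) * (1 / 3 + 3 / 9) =-4949 / 957450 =-0.01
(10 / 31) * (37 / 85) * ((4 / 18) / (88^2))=37 / 9182448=0.00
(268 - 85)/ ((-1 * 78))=-61/ 26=-2.35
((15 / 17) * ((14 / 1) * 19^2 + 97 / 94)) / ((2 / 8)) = 14255190 / 799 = 17841.29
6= 6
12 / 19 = 0.63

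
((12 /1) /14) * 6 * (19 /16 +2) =16.39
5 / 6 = 0.83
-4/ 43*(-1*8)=32/ 43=0.74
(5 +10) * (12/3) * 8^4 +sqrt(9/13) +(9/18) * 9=3 * sqrt(13)/13 +491529/2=245765.33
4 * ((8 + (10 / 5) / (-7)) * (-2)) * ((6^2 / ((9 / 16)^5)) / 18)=-33554432 / 15309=-2191.81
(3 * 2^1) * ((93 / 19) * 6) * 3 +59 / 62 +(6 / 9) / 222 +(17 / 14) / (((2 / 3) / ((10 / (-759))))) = 183947997700 / 347358627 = 529.56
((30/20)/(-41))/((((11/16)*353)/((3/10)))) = -36/796015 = -0.00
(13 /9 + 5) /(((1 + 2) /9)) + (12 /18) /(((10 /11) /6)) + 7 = 461 /15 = 30.73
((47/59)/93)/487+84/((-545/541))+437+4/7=3610707080668/10194324735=354.19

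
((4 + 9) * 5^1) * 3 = 195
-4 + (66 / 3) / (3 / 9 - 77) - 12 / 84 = -4.43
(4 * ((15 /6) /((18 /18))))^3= 1000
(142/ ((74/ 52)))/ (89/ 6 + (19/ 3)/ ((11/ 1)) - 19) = -81224/ 2923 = -27.79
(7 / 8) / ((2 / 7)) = 49 / 16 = 3.06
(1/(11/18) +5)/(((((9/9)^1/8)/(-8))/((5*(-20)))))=467200/11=42472.73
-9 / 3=-3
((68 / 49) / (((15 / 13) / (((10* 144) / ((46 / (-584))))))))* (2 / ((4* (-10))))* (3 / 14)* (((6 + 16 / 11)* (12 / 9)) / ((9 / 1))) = 338663936 / 1301685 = 260.17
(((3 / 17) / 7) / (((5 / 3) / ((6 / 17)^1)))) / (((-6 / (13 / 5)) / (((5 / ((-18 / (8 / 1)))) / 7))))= 52 / 70805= 0.00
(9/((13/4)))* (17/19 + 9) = 6768/247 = 27.40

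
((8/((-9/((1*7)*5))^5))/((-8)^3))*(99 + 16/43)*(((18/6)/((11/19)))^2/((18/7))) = 567124430928125/39325689216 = 14421.22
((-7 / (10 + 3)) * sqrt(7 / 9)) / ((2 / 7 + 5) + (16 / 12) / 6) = -147 * sqrt(7) / 4511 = -0.09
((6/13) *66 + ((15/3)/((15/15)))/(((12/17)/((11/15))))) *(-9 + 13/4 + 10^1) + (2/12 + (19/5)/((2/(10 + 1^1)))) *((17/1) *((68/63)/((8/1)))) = 39283991/196560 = 199.86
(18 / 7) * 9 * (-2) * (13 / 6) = -702 / 7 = -100.29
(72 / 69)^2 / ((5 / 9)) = 5184 / 2645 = 1.96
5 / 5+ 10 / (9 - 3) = 8 / 3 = 2.67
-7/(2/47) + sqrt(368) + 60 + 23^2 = 4*sqrt(23) + 849/2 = 443.68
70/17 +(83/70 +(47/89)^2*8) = 71019111/9425990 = 7.53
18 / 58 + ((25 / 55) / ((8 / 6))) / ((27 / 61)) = 12409 / 11484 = 1.08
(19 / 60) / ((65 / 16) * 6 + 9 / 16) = 4 / 315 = 0.01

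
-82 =-82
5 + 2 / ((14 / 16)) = 7.29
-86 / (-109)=86 / 109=0.79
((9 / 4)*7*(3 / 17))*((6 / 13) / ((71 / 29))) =0.52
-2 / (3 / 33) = -22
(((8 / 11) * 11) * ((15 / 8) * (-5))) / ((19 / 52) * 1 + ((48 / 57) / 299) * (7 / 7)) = -568100 / 2789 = -203.69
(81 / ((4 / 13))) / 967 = 1053 / 3868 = 0.27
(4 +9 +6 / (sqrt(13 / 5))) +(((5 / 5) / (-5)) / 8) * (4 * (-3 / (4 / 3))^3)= 6 * sqrt(65) / 13 +9049 / 640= 17.86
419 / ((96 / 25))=10475 / 96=109.11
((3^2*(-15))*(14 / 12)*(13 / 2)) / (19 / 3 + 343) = -12285 / 4192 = -2.93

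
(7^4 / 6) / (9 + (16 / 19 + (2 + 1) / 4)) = 13034 / 345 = 37.78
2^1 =2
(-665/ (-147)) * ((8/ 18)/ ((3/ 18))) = 760/ 63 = 12.06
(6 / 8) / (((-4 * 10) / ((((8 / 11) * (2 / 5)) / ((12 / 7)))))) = -7 / 2200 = -0.00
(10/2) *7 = 35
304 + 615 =919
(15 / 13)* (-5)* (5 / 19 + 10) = -1125 / 19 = -59.21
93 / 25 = 3.72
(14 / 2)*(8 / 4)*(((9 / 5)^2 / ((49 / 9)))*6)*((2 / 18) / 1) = 972 / 175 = 5.55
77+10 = 87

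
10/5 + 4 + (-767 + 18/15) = -759.80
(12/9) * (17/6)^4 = 83521/972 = 85.93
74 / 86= 37 / 43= 0.86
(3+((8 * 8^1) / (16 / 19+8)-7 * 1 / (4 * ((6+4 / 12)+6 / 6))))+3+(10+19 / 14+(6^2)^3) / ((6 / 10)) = 20537069 / 264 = 77791.93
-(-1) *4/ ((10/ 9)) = 18/ 5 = 3.60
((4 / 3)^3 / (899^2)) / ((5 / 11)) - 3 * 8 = -2618570536 / 109107135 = -24.00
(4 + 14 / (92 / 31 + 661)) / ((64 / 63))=289681 / 73184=3.96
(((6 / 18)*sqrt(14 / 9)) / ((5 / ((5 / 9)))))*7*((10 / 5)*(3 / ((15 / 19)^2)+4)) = 9254*sqrt(14) / 6075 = 5.70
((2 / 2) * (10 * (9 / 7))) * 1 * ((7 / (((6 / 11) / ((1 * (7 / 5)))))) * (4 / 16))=231 / 4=57.75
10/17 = 0.59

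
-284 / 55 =-5.16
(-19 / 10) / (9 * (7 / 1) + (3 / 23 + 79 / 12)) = -2622 / 96205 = -0.03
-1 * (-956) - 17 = 939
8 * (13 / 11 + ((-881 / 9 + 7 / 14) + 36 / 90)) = -379396 / 495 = -766.46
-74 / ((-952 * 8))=37 / 3808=0.01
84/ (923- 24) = 84/ 899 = 0.09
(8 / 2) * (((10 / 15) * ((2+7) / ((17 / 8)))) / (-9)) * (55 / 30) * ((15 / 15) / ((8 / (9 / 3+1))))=-176 / 153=-1.15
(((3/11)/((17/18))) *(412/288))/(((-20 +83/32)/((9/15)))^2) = 711936/1450414075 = 0.00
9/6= 3/2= 1.50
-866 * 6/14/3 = -866/7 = -123.71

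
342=342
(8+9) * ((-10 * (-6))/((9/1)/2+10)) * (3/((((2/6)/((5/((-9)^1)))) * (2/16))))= -81600/29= -2813.79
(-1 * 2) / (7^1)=-2 / 7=-0.29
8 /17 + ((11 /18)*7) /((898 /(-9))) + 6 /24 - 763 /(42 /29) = -24096875 /45798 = -526.16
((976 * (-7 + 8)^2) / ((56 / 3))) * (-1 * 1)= -366 / 7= -52.29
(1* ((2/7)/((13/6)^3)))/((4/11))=1188/15379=0.08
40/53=0.75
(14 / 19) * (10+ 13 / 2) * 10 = 2310 / 19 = 121.58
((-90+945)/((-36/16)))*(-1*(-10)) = -3800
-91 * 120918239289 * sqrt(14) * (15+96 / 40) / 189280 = -10519886818143 * sqrt(14) / 10400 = -3784789636.65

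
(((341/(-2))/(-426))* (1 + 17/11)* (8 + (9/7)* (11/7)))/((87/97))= 1476437/129717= 11.38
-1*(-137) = 137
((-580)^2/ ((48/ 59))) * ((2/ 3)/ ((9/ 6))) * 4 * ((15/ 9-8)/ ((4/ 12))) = -377104400/ 27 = -13966829.63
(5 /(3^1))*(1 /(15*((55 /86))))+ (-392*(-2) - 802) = -8824 /495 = -17.83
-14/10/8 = -7/40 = -0.18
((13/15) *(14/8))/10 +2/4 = 391/600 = 0.65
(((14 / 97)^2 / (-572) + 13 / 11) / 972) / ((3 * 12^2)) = 0.00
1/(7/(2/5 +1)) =1/5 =0.20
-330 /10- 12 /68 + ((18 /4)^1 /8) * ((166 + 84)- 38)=5853 /68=86.07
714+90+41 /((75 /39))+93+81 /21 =161381 /175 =922.18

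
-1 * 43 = -43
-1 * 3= -3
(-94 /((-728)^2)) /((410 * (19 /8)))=-47 /258035960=-0.00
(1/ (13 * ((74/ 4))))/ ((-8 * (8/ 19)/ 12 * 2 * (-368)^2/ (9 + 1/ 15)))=-323/ 651389440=-0.00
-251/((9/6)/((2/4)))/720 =-251/2160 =-0.12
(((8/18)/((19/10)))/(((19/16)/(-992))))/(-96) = 19840/9747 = 2.04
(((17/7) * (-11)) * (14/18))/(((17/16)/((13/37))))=-2288/333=-6.87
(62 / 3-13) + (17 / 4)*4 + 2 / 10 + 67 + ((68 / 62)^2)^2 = 1292656978 / 13852815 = 93.31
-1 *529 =-529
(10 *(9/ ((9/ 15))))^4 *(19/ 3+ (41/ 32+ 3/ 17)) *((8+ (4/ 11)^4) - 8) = 17165250000000/ 248897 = 68965274.79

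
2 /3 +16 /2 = 26 /3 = 8.67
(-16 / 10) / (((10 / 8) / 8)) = -256 / 25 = -10.24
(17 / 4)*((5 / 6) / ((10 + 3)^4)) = 85 / 685464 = 0.00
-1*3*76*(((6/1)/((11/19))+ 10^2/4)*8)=-709536/11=-64503.27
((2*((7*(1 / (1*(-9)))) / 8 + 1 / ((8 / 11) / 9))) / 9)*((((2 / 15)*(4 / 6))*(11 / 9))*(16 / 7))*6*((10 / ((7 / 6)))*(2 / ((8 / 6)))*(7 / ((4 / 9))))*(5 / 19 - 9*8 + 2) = -57407.07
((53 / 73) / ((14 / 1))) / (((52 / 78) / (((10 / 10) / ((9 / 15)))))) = 265 / 2044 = 0.13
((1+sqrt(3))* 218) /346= 109 /173+109* sqrt(3) /173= 1.72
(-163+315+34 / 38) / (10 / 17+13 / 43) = 303365 / 1767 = 171.68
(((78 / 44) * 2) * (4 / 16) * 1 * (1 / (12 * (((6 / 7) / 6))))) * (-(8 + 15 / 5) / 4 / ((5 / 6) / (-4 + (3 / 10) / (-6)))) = 22113 / 3200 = 6.91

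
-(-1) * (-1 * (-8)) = 8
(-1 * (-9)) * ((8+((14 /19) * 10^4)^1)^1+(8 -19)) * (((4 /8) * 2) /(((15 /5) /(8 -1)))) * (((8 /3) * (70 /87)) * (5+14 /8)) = 1234297260 /551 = 2240103.92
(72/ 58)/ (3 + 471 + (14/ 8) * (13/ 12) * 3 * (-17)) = 576/ 175073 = 0.00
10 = 10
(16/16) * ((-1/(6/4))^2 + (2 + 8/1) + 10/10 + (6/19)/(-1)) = 11.13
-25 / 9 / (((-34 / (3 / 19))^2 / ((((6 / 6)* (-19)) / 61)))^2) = -225 / 1795074758416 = -0.00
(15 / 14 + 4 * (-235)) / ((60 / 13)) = -34177 / 168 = -203.43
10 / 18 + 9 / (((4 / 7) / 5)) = 2855 / 36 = 79.31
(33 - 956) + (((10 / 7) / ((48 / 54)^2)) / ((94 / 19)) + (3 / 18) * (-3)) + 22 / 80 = -97158653 / 105280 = -922.86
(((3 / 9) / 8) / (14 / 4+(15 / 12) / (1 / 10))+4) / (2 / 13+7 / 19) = 379639 / 49536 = 7.66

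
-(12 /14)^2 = -36 /49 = -0.73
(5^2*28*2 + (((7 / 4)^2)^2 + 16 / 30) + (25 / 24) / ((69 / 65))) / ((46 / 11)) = 4112133817 / 12188160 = 337.39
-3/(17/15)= -45/17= -2.65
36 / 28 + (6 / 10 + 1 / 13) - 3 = -472 / 455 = -1.04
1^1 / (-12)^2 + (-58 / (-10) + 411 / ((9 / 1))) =37061 / 720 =51.47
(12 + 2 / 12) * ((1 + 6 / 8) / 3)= 511 / 72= 7.10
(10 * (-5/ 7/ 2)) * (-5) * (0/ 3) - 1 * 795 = -795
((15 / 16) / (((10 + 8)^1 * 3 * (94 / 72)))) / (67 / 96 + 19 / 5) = 300 / 101473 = 0.00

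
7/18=0.39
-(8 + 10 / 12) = -53 / 6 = -8.83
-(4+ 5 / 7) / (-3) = 11 / 7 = 1.57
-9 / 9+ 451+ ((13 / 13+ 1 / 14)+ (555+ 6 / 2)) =14127 / 14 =1009.07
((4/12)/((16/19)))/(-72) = -19/3456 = -0.01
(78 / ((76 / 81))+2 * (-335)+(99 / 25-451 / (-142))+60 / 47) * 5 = -916895778 / 317015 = -2892.28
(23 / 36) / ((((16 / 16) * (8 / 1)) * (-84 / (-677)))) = 15571 / 24192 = 0.64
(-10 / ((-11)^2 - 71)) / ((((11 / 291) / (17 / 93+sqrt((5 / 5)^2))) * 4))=-97 / 62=-1.56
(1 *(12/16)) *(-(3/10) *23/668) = -207/26720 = -0.01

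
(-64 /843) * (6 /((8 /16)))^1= -256 /281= -0.91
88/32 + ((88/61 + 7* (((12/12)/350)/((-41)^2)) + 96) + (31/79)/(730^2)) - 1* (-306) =876743206778349/2158441906550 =406.19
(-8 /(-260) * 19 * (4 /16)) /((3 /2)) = 19 /195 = 0.10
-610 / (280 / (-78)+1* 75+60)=-4.64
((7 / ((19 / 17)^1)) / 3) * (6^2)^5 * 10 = 23984916480 / 19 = 1262364025.26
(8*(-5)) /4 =-10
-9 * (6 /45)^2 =-4 /25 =-0.16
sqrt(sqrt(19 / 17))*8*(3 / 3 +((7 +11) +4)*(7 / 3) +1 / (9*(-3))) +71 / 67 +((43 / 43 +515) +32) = 11296*17^(3 / 4)*19^(1 / 4) / 459 +36787 / 67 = 979.23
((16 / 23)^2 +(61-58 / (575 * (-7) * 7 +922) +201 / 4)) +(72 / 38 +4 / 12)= 374604522301 / 3287038836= 113.96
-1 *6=-6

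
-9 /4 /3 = -3 /4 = -0.75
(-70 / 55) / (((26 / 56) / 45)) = -17640 / 143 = -123.36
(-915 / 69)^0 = 1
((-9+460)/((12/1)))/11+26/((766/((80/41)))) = 656303/188436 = 3.48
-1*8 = -8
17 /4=4.25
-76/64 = -19/16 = -1.19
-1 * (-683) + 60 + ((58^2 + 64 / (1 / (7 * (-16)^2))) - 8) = 118787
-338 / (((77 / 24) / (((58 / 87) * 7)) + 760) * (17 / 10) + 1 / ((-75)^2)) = -60840000 / 232770407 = -0.26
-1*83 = -83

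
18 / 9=2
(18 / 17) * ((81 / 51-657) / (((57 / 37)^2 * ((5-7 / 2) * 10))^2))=-4640422636 / 8474123025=-0.55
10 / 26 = 5 / 13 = 0.38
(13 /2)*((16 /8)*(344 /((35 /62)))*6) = 1663584 /35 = 47530.97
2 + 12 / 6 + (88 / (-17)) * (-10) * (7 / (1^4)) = 6228 / 17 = 366.35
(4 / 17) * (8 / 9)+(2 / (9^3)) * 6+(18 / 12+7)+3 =96877 / 8262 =11.73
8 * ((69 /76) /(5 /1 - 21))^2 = 4761 /184832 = 0.03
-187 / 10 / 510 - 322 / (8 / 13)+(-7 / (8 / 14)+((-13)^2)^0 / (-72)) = -963991 / 1800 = -535.55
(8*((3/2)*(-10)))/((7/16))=-1920/7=-274.29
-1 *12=-12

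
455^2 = 207025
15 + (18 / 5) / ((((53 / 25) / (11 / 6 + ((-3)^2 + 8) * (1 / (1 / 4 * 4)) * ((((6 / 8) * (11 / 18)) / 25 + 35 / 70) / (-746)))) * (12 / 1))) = 15.26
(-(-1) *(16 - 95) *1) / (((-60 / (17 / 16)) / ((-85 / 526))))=-22831 / 100992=-0.23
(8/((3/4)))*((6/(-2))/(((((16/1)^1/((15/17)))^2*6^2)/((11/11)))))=-25/9248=-0.00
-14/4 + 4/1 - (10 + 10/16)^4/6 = -52188337/24576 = -2123.55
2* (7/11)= 14/11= 1.27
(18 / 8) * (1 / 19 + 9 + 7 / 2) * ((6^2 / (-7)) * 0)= 0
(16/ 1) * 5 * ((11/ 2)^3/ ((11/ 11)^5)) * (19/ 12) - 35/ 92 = 5816365/ 276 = 21073.79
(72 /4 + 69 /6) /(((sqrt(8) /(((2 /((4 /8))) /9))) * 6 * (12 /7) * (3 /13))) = 5369 * sqrt(2) /3888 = 1.95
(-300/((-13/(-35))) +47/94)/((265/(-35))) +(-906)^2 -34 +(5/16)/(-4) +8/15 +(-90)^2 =548339756293/661440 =829009.07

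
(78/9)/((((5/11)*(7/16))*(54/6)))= 4576/945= 4.84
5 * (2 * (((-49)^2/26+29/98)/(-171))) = -65570/12103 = -5.42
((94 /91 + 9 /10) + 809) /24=245983 /7280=33.79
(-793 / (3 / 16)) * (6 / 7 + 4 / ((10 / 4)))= -1091168 / 105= -10392.08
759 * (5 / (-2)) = -3795 / 2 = -1897.50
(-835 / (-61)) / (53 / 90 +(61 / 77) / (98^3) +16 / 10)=2723127283800 / 435446881609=6.25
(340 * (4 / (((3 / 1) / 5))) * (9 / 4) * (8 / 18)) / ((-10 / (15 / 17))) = -200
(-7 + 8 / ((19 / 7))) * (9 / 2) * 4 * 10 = -13860 / 19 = -729.47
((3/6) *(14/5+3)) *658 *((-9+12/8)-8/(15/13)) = -27541.69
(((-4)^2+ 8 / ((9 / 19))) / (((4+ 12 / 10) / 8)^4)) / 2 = 23680000 / 257049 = 92.12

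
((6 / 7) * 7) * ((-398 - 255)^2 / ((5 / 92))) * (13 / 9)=1019970328 / 15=67998021.87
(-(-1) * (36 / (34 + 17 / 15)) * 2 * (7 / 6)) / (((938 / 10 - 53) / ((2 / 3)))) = 350 / 8959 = 0.04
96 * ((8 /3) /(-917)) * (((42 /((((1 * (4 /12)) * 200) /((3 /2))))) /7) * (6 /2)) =-2592 /22925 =-0.11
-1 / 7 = -0.14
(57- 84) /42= -9 /14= -0.64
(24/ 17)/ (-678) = -4/ 1921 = -0.00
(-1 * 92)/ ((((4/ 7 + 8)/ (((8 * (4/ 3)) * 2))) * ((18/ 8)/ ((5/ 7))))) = -5888/ 81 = -72.69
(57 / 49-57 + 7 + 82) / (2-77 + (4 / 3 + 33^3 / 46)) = 44850 / 956921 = 0.05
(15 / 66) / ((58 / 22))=5 / 58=0.09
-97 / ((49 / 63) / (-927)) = 809271 / 7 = 115610.14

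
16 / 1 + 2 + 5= 23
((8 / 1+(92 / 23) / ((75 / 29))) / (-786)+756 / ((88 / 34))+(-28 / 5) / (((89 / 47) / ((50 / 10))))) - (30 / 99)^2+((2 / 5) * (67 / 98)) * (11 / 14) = 6711833701457 / 24194173850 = 277.42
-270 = -270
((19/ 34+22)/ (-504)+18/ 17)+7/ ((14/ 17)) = 163033/ 17136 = 9.51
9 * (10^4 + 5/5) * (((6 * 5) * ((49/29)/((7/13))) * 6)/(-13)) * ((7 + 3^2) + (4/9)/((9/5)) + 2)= -2069406920/29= -71358859.31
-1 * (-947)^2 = -896809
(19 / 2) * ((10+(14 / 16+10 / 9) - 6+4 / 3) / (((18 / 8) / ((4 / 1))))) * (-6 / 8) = -10013 / 108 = -92.71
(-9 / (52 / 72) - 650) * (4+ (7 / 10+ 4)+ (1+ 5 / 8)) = -889189 / 130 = -6839.92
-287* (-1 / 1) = 287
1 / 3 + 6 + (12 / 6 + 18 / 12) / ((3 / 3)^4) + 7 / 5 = 337 / 30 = 11.23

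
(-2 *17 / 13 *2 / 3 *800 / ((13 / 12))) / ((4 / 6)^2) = -489600 / 169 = -2897.04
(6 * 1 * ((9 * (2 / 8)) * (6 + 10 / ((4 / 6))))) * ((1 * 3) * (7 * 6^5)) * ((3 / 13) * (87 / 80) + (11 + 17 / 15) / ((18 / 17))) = 35237659149 / 65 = 542117833.06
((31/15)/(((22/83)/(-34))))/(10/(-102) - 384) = 743597/1077395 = 0.69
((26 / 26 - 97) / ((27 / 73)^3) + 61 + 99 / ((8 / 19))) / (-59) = 84045343 / 3096792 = 27.14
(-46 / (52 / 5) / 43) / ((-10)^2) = -23 / 22360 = -0.00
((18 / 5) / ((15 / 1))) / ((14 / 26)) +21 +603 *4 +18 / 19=8094357 / 3325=2434.39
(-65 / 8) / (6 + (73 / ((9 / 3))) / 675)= -131625 / 97784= -1.35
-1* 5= -5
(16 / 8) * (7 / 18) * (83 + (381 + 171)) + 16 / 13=57929 / 117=495.12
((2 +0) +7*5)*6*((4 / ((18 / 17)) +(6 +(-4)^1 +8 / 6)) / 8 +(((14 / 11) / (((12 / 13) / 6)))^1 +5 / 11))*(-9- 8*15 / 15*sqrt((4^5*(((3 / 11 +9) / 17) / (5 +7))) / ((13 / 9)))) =-116159.77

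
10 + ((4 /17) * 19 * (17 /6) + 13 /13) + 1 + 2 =80 /3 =26.67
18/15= 6/5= 1.20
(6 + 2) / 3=8 / 3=2.67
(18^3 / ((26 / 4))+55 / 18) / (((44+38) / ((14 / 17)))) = 1474669 / 163098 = 9.04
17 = 17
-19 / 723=-0.03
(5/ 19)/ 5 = 1/ 19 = 0.05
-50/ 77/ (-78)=25/ 3003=0.01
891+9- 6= 894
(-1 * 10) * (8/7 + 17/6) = -835/21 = -39.76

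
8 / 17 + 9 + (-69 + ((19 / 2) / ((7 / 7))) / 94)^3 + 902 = -36842410609369 / 112959424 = -326156.15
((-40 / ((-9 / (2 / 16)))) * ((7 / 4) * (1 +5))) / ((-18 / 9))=-35 / 12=-2.92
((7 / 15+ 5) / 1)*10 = 164 / 3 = 54.67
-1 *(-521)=521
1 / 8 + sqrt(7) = 2.77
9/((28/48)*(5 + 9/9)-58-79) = -6/89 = -0.07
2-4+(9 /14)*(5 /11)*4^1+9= 629 /77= 8.17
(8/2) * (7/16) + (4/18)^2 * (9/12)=193/108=1.79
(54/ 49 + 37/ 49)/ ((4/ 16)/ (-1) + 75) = 0.02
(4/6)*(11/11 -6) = -10/3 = -3.33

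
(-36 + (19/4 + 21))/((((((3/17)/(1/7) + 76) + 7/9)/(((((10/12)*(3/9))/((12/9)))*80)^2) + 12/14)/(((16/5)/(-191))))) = 0.15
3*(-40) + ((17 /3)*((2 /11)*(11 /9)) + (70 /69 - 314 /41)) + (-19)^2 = 5998999 /25461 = 235.62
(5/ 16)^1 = 5/ 16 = 0.31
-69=-69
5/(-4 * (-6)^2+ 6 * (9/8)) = -20/549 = -0.04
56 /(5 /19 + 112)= 1064 /2133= 0.50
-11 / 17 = -0.65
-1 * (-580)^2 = -336400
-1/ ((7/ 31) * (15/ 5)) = -1.48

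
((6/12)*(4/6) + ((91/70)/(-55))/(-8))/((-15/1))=-4439/198000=-0.02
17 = 17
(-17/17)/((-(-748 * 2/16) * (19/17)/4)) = -8/209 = -0.04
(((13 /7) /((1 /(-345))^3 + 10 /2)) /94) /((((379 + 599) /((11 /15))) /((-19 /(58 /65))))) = -14650588875 /232223458935776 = -0.00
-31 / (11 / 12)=-372 / 11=-33.82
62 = 62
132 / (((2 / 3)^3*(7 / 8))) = 3564 / 7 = 509.14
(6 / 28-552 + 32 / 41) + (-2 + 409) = -144.01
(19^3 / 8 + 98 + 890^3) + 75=5639760243 / 8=704970030.38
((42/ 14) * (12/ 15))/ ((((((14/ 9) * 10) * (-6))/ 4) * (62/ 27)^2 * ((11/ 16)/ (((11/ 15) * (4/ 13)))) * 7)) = -69984/ 76519625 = -0.00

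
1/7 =0.14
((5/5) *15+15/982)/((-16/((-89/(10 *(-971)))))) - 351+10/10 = -10679708861/30512704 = -350.01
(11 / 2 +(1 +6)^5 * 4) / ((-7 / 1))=-134467 / 14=-9604.79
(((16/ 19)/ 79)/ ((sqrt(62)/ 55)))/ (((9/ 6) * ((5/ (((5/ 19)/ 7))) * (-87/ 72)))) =-7040 * sqrt(62)/ 179470067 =-0.00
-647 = -647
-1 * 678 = -678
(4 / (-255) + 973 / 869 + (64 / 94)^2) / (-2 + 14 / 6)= 767320831 / 163167785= 4.70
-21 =-21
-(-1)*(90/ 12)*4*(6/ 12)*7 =105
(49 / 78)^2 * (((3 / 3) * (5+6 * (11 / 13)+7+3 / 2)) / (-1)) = -7.33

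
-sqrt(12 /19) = -2 * sqrt(57) /19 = -0.79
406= 406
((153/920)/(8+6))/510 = 3/128800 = 0.00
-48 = -48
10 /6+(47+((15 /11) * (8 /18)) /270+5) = 53.67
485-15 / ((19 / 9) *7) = 64370 / 133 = 483.98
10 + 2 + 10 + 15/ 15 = 23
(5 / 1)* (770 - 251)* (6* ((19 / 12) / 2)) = 49305 / 4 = 12326.25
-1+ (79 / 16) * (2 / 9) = 7 / 72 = 0.10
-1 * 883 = -883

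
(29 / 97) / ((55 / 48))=1392 / 5335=0.26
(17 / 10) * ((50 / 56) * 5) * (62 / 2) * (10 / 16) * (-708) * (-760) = 1107688125 / 14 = 79120580.36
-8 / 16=-1 / 2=-0.50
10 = 10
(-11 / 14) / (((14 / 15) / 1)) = -165 / 196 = -0.84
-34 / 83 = -0.41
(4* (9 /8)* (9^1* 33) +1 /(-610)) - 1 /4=1630223 /1220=1336.25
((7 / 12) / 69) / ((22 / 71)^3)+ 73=646113089 / 8816544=73.28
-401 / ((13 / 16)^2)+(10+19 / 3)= -299687 / 507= -591.10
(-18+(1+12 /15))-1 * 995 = -5056 /5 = -1011.20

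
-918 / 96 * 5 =-765 / 16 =-47.81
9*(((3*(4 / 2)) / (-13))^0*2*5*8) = 720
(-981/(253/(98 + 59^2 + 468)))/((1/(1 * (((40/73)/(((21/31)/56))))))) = -13127820480/18469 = -710802.99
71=71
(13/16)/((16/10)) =65/128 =0.51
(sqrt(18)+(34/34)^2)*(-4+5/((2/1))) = -9*sqrt(2)/2 -3/2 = -7.86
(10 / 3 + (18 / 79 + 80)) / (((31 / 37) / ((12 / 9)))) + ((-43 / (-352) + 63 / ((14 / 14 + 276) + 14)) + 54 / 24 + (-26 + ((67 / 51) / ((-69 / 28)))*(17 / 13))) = 24497823201433 / 225017803296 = 108.87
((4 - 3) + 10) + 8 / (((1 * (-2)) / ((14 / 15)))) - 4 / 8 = 203 / 30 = 6.77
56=56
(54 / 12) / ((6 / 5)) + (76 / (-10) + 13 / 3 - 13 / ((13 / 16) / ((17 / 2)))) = -8131 / 60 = -135.52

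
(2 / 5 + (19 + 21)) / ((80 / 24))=303 / 25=12.12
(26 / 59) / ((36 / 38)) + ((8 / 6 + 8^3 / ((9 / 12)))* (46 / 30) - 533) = 1370684 / 2655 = 516.27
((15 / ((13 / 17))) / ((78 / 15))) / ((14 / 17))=21675 / 4732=4.58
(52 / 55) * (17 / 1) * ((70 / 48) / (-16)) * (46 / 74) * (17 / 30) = -604877 / 1172160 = -0.52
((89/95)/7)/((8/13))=1157/5320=0.22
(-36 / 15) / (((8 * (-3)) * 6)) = 1 / 60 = 0.02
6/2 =3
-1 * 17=-17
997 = 997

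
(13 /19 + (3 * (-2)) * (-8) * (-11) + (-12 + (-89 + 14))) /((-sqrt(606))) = 5836 * sqrt(606) /5757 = 24.95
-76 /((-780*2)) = 19 /390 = 0.05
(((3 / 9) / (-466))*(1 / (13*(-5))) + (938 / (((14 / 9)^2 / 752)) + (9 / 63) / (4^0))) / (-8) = -185425051117 / 5088720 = -36438.45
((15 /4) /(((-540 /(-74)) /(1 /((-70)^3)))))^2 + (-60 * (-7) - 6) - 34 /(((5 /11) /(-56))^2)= -314488682323522558631 /609892416000000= -515646.16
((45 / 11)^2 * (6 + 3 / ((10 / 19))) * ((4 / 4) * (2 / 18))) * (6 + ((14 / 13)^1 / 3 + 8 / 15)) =18144 / 121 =149.95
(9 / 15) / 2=3 / 10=0.30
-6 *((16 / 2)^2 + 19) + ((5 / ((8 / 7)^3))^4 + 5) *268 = 594069351394803 / 17179869184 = 34579.39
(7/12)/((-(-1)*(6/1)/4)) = 7/18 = 0.39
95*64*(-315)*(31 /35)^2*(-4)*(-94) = -3954461184 /7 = -564923026.29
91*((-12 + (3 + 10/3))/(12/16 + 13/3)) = -6188/61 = -101.44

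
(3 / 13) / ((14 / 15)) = 45 / 182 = 0.25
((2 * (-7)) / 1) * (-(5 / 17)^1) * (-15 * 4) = -247.06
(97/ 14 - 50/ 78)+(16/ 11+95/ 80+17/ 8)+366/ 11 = 2129839/ 48048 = 44.33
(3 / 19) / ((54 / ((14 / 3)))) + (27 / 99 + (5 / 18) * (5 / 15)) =4277 / 11286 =0.38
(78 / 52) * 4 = 6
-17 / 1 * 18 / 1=-306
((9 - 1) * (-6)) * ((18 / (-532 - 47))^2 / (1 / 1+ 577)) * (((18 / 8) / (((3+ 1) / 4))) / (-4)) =0.00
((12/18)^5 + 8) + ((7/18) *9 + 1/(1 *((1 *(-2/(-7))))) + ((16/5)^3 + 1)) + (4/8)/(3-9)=5931187/121500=48.82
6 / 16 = 3 / 8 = 0.38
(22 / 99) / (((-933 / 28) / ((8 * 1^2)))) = -448 / 8397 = -0.05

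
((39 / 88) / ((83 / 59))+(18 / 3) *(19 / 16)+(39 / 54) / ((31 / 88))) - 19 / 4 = 4.74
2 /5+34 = 172 /5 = 34.40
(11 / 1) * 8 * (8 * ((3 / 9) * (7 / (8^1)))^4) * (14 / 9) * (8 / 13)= 184877 / 37908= 4.88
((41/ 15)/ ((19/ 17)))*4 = 2788/ 285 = 9.78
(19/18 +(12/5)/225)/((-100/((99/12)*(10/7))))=-26389/210000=-0.13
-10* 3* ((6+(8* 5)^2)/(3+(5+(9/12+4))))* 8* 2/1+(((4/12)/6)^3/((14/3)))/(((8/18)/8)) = -1554094063/25704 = -60461.18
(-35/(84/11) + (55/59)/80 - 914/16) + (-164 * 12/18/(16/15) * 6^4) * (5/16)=-117738125/2832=-41574.20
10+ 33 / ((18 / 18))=43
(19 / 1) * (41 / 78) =779 / 78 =9.99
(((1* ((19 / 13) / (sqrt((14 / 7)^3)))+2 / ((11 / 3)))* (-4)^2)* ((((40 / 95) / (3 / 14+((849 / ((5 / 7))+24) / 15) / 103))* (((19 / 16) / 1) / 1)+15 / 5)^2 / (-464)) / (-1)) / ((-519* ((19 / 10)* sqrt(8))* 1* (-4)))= 19870838405 / 1015387942473372+1806439855* sqrt(2) / 123669044275603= 0.00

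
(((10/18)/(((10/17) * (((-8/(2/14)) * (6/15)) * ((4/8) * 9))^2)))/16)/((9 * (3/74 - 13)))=-15725/315707341824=-0.00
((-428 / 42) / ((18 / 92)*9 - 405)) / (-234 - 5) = -9844 / 93097431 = -0.00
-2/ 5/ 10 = -1/ 25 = -0.04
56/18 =28/9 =3.11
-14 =-14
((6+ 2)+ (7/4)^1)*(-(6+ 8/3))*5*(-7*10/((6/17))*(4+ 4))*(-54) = -36199800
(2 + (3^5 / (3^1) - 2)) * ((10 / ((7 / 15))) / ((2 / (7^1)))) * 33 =200475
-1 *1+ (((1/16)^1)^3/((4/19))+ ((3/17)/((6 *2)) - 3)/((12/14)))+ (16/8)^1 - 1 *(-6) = 3.52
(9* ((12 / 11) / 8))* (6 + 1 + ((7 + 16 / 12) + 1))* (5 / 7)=315 / 22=14.32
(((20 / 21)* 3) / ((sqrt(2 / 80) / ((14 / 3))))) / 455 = 16* sqrt(10) / 273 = 0.19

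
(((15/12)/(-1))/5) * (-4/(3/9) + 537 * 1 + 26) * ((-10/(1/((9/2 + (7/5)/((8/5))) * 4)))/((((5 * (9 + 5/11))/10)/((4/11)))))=118465/52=2278.17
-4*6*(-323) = 7752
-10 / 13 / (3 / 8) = -80 / 39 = -2.05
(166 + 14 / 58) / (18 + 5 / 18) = 86778 / 9541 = 9.10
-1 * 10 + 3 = -7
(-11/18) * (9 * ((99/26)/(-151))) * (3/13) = 3267/102076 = 0.03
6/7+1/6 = 43/42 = 1.02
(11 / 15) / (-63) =-11 / 945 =-0.01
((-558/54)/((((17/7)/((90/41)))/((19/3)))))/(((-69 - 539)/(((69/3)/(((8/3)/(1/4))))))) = 74865/356864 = 0.21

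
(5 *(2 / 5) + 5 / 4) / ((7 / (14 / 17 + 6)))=377 / 119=3.17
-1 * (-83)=83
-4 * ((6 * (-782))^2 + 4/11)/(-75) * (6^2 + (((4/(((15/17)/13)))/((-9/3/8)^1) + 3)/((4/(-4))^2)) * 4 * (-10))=10814053613248/1485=7282190985.35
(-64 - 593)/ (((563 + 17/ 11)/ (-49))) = 39347/ 690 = 57.02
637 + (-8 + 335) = 964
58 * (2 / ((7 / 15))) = 1740 / 7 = 248.57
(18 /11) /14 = 9 /77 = 0.12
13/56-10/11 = -417/616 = -0.68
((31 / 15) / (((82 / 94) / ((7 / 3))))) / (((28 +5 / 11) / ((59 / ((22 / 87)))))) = 17450489 / 384990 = 45.33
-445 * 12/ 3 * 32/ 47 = -56960/ 47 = -1211.91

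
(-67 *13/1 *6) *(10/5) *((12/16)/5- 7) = 357981/5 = 71596.20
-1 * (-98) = 98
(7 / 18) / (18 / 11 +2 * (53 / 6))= 11 / 546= 0.02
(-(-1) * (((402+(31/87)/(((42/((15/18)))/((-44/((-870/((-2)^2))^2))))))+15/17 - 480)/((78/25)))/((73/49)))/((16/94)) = -6127934047795/62868598416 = -97.47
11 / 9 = 1.22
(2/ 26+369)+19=5045/ 13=388.08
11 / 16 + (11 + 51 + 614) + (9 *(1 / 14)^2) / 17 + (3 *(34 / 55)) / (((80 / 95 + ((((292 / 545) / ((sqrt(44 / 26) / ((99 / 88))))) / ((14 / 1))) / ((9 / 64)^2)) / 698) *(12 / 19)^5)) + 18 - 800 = -898854438738938929182963 / 10778270203060946231296 - 295390791889998413 *sqrt(286) / 80060680529939501568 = -83.46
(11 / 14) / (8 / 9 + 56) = 99 / 7168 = 0.01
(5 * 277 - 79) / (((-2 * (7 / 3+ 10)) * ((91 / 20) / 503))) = -19707540 / 3367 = -5853.15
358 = 358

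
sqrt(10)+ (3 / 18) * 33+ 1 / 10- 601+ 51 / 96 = -95179 / 160+ sqrt(10) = -591.71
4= 4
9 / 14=0.64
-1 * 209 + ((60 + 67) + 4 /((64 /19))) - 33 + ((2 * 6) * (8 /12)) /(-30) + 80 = -8179 /240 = -34.08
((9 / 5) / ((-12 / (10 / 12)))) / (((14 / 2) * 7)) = -1 / 392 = -0.00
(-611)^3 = -228099131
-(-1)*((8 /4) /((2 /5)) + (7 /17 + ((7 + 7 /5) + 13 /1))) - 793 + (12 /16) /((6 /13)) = -519903 /680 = -764.56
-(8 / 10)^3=-64 / 125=-0.51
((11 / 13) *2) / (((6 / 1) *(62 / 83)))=913 / 2418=0.38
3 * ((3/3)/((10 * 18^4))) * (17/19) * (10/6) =17/3989088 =0.00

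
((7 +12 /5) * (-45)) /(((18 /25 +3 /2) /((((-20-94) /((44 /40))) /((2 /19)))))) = 76351500 /407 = 187595.82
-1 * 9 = -9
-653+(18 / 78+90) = -7316 / 13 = -562.77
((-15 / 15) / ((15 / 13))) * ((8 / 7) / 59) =-104 / 6195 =-0.02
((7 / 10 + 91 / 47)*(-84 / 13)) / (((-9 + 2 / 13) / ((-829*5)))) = -43139502 / 5405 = -7981.41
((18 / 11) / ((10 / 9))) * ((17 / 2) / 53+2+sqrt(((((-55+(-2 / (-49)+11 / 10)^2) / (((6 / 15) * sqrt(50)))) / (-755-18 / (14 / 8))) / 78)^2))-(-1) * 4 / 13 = 348111513 * sqrt(2) / 1051021972000+264457 / 75790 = 3.49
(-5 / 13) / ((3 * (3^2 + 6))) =-0.01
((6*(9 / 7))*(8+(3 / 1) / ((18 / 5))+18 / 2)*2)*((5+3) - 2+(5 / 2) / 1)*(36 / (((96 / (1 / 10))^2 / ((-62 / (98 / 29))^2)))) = 13231058571 / 430259200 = 30.75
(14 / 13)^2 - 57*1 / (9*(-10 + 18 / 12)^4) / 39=147327092 / 127035441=1.16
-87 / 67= -1.30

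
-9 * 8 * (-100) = 7200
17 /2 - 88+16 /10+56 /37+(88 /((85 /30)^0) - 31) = -19.39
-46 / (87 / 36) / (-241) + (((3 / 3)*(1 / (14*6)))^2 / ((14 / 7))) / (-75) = 584229811 / 7397157600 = 0.08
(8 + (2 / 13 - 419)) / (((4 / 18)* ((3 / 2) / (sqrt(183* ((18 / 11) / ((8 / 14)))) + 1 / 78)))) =-48069* sqrt(28182) / 286 - 5341 / 338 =-28231.12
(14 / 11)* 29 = 406 / 11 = 36.91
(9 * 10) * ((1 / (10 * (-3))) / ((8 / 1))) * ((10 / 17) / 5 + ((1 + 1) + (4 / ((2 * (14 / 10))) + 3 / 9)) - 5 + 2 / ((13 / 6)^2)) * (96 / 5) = 502752 / 100555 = 5.00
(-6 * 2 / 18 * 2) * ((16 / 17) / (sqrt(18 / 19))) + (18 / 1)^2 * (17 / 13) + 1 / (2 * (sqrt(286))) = -32 * sqrt(38) / 153 + sqrt(286) / 572 + 5508 / 13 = 422.43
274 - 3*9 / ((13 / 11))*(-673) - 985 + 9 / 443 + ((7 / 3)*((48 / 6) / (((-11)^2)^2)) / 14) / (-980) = 908807454626626 / 61973376465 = 14664.48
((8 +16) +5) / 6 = 29 / 6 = 4.83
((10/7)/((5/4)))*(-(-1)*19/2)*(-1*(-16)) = 1216/7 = 173.71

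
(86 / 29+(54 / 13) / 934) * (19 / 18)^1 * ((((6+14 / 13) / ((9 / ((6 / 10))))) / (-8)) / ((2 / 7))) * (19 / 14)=-4341547367 / 4943736720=-0.88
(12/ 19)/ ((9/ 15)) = 20/ 19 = 1.05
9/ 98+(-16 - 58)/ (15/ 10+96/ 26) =-187337/ 13230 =-14.16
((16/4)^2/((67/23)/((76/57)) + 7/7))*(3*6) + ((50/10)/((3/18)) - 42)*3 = 15948/293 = 54.43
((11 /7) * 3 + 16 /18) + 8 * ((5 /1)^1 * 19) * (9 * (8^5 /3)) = 4706795873 /63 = 74711045.60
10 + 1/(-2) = 19/2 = 9.50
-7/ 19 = -0.37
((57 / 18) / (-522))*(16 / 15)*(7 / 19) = -28 / 11745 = -0.00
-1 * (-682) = 682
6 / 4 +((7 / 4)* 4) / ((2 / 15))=54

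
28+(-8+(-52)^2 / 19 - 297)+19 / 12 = -30347 / 228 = -133.10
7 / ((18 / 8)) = 28 / 9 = 3.11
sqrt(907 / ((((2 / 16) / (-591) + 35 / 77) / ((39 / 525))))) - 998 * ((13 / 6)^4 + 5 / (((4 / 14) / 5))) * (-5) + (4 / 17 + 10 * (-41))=546196.08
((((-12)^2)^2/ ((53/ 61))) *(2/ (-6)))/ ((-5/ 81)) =34152192/ 265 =128876.20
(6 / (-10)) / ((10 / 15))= -9 / 10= -0.90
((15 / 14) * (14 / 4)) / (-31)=-15 / 124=-0.12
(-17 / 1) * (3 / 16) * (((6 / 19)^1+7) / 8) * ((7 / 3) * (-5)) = 82705 / 2432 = 34.01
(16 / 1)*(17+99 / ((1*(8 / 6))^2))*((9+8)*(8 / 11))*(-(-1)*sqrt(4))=316336 / 11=28757.82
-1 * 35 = -35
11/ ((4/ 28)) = 77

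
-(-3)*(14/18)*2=14/3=4.67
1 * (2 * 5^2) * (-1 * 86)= -4300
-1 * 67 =-67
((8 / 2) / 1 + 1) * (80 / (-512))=-25 / 32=-0.78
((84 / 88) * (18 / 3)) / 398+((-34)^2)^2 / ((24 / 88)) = 64355269277 / 13134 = 4899898.68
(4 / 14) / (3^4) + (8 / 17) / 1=4570 / 9639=0.47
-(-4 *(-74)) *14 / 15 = -4144 / 15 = -276.27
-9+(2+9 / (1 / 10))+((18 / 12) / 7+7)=1263 / 14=90.21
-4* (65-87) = 88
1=1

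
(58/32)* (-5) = -145/16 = -9.06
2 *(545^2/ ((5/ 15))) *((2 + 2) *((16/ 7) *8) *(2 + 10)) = 10949529600/ 7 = 1564218514.29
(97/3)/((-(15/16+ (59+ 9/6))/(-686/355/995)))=1064672/1041660525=0.00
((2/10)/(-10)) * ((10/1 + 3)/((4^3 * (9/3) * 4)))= -13/38400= -0.00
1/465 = 0.00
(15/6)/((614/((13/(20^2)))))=13/98240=0.00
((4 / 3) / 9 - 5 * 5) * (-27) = 671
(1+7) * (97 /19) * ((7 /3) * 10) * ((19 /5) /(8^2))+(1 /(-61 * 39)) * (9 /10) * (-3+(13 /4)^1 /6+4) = 10768829 /190320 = 56.58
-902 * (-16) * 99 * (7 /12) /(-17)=-833448 /17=-49026.35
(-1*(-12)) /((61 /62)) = 744 /61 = 12.20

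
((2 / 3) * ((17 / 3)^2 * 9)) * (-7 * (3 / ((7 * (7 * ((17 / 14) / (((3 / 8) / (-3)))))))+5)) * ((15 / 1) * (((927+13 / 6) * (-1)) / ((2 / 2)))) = 1126400875 / 12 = 93866739.58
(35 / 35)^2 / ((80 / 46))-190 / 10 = -737 / 40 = -18.42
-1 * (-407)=407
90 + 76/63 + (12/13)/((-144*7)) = 298789/3276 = 91.21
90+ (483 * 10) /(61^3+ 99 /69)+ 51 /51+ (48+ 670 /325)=23937432787 /169669370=141.08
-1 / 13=-0.08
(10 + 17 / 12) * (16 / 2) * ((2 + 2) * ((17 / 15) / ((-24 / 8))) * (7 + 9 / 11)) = -1079.02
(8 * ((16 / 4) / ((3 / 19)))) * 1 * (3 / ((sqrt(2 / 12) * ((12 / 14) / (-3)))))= -2128 * sqrt(6)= -5212.51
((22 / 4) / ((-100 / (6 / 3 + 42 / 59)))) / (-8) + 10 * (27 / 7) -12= 26.59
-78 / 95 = -0.82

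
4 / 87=0.05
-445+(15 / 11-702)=-12602 / 11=-1145.64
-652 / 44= -163 / 11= -14.82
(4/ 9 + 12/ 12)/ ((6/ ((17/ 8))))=221/ 432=0.51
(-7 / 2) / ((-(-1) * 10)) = -7 / 20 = -0.35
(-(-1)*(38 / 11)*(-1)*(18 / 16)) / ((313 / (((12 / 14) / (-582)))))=171 / 9351188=0.00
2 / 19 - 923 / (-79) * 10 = 175528 / 1501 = 116.94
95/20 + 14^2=200.75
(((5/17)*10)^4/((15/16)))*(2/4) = 10000000/250563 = 39.91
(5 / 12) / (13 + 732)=1 / 1788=0.00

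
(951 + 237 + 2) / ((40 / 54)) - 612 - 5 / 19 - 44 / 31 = 1169539 / 1178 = 992.82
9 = 9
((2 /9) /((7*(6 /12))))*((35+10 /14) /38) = 500 /8379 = 0.06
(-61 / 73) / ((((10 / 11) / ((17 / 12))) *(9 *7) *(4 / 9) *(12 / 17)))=-193919 / 2943360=-0.07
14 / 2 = 7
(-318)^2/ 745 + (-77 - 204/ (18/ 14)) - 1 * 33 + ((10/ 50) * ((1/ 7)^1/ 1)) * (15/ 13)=-27029213/ 203385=-132.90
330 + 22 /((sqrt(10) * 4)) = 11 * sqrt(10) /20 + 330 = 331.74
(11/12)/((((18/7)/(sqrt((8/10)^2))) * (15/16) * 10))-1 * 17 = -171817/10125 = -16.97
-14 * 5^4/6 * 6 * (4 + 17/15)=-134750/3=-44916.67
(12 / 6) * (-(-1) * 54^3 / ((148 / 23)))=1810836 / 37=48941.51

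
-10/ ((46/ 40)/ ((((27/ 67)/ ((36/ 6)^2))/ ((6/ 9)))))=-225/ 1541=-0.15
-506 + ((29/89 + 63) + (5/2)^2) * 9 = 42785/356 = 120.18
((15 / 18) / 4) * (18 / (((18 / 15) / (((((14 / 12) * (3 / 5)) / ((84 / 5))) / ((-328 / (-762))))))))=3175 / 10496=0.30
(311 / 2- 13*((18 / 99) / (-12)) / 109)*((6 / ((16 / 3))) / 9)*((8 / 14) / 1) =279670 / 25179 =11.11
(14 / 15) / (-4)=-7 / 30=-0.23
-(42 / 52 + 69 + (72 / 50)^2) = -1168071 / 16250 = -71.88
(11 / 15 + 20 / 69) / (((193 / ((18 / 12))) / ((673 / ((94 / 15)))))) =712707 / 834532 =0.85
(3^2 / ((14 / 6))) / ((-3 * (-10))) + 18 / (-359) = 1971 / 25130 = 0.08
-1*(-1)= 1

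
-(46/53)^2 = -2116/2809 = -0.75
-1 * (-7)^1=7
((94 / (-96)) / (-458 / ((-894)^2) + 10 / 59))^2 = 34110440056234161 / 1015145751267904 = 33.60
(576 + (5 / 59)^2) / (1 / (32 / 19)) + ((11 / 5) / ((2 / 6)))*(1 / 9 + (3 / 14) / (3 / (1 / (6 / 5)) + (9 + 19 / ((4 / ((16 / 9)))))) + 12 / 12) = 2571470882719 / 2630612586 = 977.52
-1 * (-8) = 8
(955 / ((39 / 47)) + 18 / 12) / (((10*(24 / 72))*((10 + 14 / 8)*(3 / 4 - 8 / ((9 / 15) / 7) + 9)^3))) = -155324736 / 3082577567485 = -0.00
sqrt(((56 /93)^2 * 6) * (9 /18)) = 56 * sqrt(3) /93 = 1.04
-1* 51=-51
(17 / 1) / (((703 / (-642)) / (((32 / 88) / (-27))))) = 14552 / 69597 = 0.21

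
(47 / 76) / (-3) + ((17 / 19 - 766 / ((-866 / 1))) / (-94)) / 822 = -43684909 / 211894612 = -0.21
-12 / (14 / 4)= -24 / 7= -3.43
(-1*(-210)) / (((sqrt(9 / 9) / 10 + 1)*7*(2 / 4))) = 600 / 11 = 54.55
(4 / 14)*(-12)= -24 / 7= -3.43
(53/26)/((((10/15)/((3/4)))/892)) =106371/52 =2045.60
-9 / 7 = -1.29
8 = 8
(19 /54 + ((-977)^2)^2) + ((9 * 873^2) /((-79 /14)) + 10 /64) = 62189706793442521 /68256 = 911124396293.99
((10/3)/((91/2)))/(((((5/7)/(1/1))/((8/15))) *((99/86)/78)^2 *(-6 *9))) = -6153472/1323135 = -4.65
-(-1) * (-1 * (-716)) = 716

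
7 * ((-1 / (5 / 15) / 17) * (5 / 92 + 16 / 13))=-32277 / 20332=-1.59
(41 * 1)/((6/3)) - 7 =27/2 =13.50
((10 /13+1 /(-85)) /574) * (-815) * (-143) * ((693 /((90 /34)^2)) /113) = 31182063 /231650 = 134.61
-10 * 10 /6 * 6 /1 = -100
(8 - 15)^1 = -7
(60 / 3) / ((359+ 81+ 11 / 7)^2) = 980 / 9554281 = 0.00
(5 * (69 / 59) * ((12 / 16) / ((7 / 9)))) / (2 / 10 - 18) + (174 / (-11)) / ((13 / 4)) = -5.18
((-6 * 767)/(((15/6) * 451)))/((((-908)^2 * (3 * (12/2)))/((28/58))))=-5369/40436867460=-0.00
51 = 51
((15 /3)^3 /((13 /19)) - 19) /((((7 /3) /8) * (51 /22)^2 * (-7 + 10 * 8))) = 1177088 /822783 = 1.43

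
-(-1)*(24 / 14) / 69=4 / 161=0.02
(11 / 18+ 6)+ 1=137 / 18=7.61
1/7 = 0.14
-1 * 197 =-197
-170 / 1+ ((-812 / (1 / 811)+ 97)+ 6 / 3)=-658603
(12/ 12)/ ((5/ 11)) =2.20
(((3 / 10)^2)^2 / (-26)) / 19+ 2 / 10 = 987919 / 4940000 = 0.20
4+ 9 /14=65 /14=4.64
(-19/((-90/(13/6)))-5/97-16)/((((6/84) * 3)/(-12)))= 11435494/13095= 873.27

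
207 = 207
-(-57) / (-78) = -19 / 26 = -0.73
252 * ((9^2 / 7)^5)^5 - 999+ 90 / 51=315411042687990934594314208168683603298947380124459 / 3256880933469629044817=96844511399431604339227490000.00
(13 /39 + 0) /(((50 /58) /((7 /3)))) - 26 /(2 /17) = -49522 /225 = -220.10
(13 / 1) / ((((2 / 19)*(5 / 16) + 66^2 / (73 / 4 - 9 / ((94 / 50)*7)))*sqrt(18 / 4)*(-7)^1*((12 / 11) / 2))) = -251235556*sqrt(2) / 54901663551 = -0.01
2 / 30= 1 / 15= 0.07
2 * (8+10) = 36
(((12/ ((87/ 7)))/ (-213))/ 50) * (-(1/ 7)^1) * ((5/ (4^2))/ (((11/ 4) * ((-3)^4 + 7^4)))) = 1/ 1686444540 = 0.00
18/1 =18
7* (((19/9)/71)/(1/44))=5852/639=9.16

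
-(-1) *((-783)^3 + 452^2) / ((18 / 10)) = -2399221915 / 9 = -266580212.78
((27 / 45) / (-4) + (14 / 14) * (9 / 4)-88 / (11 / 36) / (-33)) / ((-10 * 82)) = -1191 / 90200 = -0.01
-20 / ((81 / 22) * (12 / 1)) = -110 / 243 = -0.45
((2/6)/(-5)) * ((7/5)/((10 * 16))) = -7/12000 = -0.00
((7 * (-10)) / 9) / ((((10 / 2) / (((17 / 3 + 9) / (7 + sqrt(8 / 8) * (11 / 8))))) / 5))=-24640 / 1809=-13.62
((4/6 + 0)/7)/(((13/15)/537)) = 5370/91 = 59.01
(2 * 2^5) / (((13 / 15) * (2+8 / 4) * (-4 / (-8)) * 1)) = 36.92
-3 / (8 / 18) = -27 / 4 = -6.75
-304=-304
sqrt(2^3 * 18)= 12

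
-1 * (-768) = 768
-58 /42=-29 /21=-1.38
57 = 57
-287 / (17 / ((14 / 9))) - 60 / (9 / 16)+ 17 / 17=-20185 / 153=-131.93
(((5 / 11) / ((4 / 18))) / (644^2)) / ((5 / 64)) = 18 / 285131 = 0.00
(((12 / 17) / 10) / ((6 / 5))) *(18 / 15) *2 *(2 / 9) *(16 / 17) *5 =128 / 867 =0.15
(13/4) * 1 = 13/4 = 3.25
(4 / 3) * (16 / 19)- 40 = -2216 / 57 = -38.88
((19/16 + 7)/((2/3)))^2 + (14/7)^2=158545/1024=154.83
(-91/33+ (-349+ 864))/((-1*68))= -4226/561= -7.53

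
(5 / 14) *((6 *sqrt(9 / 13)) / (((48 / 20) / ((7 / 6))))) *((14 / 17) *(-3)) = -525 *sqrt(13) / 884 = -2.14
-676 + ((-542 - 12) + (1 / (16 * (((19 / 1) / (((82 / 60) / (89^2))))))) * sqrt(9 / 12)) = -1230.00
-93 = -93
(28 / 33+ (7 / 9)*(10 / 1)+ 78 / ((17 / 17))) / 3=8576 / 297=28.88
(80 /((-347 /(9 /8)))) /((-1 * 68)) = 0.00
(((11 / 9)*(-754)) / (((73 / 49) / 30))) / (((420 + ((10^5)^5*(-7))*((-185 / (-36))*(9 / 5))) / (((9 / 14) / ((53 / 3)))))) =2871 / 2752942307692307692307690522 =0.00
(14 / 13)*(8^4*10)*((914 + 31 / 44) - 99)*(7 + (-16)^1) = -46308003840 / 143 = -323832194.69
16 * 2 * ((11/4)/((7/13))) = 1144/7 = 163.43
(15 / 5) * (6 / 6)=3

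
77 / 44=1.75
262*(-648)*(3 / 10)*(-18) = 4583952 / 5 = 916790.40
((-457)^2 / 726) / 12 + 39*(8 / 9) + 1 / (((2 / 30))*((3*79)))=40401895 / 688248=58.70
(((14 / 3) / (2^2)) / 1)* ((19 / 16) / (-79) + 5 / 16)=329 / 948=0.35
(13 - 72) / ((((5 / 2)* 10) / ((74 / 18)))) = -2183 / 225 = -9.70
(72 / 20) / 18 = 1 / 5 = 0.20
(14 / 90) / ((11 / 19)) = 133 / 495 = 0.27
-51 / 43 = -1.19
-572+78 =-494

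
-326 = -326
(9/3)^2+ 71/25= 296/25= 11.84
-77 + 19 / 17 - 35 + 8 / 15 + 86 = -24.35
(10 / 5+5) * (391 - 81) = 2170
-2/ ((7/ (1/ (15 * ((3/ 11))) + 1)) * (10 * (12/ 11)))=-22/ 675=-0.03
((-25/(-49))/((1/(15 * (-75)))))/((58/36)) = -506250/1421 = -356.26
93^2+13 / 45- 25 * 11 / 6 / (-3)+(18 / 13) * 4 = 3381341 / 390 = 8670.11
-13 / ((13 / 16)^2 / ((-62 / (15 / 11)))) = 174592 / 195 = 895.34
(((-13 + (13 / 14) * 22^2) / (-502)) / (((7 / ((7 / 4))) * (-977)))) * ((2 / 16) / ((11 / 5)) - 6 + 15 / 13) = -1287565 / 1208478656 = -0.00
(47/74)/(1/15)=705/74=9.53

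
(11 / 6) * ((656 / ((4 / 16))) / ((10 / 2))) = 14432 / 15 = 962.13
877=877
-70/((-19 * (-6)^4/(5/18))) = 175/221616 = 0.00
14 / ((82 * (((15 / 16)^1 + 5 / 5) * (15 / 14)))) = 1568 / 19065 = 0.08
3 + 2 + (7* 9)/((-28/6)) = -8.50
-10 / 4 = -5 / 2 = -2.50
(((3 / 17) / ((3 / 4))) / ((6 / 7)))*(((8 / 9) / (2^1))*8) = 448 / 459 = 0.98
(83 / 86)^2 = 6889 / 7396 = 0.93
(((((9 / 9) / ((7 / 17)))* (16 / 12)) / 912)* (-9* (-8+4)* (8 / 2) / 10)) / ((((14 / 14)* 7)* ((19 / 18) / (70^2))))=12240 / 361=33.91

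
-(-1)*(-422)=-422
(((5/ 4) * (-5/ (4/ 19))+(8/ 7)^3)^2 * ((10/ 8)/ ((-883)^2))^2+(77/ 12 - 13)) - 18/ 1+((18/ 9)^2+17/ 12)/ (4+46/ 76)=-34285415135307821484731/ 1464741568313117265920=-23.41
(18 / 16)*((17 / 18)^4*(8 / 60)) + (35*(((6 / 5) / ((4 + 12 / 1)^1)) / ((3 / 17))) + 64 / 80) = 11053513 / 699840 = 15.79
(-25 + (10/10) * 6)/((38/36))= -18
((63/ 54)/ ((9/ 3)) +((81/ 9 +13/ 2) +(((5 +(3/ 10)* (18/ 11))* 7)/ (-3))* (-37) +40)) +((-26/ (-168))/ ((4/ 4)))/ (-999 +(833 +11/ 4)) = 1199058004/ 2262645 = 529.94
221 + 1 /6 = 1327 /6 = 221.17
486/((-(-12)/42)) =1701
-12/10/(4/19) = -57/10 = -5.70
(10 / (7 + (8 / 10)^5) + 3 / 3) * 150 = 2707450 / 7633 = 354.70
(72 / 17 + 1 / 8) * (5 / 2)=2965 / 272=10.90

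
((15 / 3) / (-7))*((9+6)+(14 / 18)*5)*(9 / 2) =-425 / 7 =-60.71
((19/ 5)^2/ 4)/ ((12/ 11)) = 3971/ 1200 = 3.31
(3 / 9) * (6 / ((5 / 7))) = 14 / 5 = 2.80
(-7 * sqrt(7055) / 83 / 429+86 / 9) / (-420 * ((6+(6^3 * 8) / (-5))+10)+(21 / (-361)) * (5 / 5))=31046 / 449765379-361 * sqrt(7055) / 254203108731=0.00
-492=-492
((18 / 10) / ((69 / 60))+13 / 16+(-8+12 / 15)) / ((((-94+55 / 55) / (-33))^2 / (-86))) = 46166219 / 884120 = 52.22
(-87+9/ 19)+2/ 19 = -1642/ 19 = -86.42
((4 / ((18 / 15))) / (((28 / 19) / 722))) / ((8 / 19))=651605 / 168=3878.60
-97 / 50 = -1.94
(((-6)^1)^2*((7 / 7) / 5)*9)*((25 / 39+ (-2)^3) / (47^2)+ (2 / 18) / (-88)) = -188073 / 631774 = -0.30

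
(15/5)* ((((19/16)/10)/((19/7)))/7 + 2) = 963/160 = 6.02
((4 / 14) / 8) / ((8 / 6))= 3 / 112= 0.03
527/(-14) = -527/14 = -37.64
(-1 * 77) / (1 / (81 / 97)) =-6237 / 97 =-64.30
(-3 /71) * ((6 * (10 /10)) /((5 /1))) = -18 /355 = -0.05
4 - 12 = -8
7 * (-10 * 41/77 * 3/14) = -615/77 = -7.99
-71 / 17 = -4.18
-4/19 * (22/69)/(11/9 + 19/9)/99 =-4/19665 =-0.00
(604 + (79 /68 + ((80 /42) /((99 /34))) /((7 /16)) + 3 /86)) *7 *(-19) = -490514303225 /6078996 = -80690.02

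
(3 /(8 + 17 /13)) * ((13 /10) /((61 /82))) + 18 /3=242217 /36905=6.56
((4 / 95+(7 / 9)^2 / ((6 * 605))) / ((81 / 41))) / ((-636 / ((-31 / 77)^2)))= -1860948631 / 341270560234296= -0.00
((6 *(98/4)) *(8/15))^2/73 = 153664/1825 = 84.20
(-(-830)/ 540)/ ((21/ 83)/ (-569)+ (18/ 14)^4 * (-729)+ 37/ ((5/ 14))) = -47057691205/ 57817236614436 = -0.00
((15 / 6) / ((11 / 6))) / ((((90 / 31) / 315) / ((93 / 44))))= 302715 / 968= 312.72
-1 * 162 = -162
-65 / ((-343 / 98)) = 130 / 7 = 18.57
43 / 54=0.80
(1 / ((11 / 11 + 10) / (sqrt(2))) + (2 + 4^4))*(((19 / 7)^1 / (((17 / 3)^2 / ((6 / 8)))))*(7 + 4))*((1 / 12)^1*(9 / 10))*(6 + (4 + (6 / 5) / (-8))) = 303183*sqrt(2) / 6473600 + 430216677 / 3236800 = 132.98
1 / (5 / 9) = 9 / 5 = 1.80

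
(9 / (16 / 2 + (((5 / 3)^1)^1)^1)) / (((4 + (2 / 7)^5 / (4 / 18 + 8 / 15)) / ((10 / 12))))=12857355 / 66328568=0.19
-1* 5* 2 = -10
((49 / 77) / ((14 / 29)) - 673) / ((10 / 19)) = -280763 / 220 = -1276.20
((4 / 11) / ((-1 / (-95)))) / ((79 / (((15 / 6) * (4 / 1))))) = 3800 / 869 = 4.37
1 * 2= 2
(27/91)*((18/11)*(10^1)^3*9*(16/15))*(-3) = -13996800/1001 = -13982.82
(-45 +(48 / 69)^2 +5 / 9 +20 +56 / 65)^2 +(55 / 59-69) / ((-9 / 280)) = 14980353606561584 / 5650346587275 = 2651.23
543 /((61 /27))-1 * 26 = 214.34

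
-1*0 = 0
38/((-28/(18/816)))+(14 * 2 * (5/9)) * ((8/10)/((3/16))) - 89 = -1164883/51408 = -22.66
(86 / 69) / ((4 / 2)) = 43 / 69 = 0.62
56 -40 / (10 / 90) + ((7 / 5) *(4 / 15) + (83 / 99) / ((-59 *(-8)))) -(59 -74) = -337171597 / 1168200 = -288.62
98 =98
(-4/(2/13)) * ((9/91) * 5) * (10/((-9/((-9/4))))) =-225/7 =-32.14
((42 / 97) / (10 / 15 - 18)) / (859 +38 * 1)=-21 / 754078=-0.00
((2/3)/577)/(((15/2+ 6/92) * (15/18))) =46/250995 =0.00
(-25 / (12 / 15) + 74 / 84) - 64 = -7927 / 84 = -94.37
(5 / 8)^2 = 25 / 64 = 0.39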